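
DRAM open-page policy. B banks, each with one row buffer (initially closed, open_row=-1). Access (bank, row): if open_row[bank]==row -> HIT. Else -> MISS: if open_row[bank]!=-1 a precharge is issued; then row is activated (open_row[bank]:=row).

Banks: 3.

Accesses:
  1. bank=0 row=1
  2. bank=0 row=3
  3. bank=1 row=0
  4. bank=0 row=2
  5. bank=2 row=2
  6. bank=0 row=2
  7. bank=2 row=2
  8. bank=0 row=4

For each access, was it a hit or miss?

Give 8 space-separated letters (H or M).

Acc 1: bank0 row1 -> MISS (open row1); precharges=0
Acc 2: bank0 row3 -> MISS (open row3); precharges=1
Acc 3: bank1 row0 -> MISS (open row0); precharges=1
Acc 4: bank0 row2 -> MISS (open row2); precharges=2
Acc 5: bank2 row2 -> MISS (open row2); precharges=2
Acc 6: bank0 row2 -> HIT
Acc 7: bank2 row2 -> HIT
Acc 8: bank0 row4 -> MISS (open row4); precharges=3

Answer: M M M M M H H M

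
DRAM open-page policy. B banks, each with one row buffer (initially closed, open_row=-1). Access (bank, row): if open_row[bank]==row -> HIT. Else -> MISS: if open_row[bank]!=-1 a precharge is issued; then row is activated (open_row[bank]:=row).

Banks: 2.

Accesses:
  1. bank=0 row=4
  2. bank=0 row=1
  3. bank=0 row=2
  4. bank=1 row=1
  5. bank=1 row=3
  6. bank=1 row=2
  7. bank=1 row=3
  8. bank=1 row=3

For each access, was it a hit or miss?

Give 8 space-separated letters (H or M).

Acc 1: bank0 row4 -> MISS (open row4); precharges=0
Acc 2: bank0 row1 -> MISS (open row1); precharges=1
Acc 3: bank0 row2 -> MISS (open row2); precharges=2
Acc 4: bank1 row1 -> MISS (open row1); precharges=2
Acc 5: bank1 row3 -> MISS (open row3); precharges=3
Acc 6: bank1 row2 -> MISS (open row2); precharges=4
Acc 7: bank1 row3 -> MISS (open row3); precharges=5
Acc 8: bank1 row3 -> HIT

Answer: M M M M M M M H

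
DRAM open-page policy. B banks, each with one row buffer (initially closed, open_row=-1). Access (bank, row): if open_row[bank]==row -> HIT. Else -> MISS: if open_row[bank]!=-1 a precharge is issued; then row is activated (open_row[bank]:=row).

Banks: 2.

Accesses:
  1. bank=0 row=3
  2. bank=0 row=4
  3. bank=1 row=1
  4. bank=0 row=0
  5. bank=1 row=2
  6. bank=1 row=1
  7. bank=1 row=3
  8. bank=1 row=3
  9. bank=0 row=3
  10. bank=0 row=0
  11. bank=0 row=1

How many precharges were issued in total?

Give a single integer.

Acc 1: bank0 row3 -> MISS (open row3); precharges=0
Acc 2: bank0 row4 -> MISS (open row4); precharges=1
Acc 3: bank1 row1 -> MISS (open row1); precharges=1
Acc 4: bank0 row0 -> MISS (open row0); precharges=2
Acc 5: bank1 row2 -> MISS (open row2); precharges=3
Acc 6: bank1 row1 -> MISS (open row1); precharges=4
Acc 7: bank1 row3 -> MISS (open row3); precharges=5
Acc 8: bank1 row3 -> HIT
Acc 9: bank0 row3 -> MISS (open row3); precharges=6
Acc 10: bank0 row0 -> MISS (open row0); precharges=7
Acc 11: bank0 row1 -> MISS (open row1); precharges=8

Answer: 8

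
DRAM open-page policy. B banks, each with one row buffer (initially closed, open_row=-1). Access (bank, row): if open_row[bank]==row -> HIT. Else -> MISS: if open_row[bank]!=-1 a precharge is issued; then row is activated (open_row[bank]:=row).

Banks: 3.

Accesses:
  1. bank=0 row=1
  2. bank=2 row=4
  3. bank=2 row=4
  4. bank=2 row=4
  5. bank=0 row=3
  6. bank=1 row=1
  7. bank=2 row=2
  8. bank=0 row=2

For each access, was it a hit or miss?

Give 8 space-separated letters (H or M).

Answer: M M H H M M M M

Derivation:
Acc 1: bank0 row1 -> MISS (open row1); precharges=0
Acc 2: bank2 row4 -> MISS (open row4); precharges=0
Acc 3: bank2 row4 -> HIT
Acc 4: bank2 row4 -> HIT
Acc 5: bank0 row3 -> MISS (open row3); precharges=1
Acc 6: bank1 row1 -> MISS (open row1); precharges=1
Acc 7: bank2 row2 -> MISS (open row2); precharges=2
Acc 8: bank0 row2 -> MISS (open row2); precharges=3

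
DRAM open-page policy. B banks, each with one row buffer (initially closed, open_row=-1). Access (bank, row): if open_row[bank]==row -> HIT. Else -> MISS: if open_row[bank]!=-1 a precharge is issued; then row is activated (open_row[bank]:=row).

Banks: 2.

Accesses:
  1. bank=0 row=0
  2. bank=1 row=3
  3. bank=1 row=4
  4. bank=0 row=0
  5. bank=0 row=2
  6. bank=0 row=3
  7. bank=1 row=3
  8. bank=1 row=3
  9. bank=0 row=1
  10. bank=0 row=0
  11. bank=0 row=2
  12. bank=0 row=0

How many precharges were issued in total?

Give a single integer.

Answer: 8

Derivation:
Acc 1: bank0 row0 -> MISS (open row0); precharges=0
Acc 2: bank1 row3 -> MISS (open row3); precharges=0
Acc 3: bank1 row4 -> MISS (open row4); precharges=1
Acc 4: bank0 row0 -> HIT
Acc 5: bank0 row2 -> MISS (open row2); precharges=2
Acc 6: bank0 row3 -> MISS (open row3); precharges=3
Acc 7: bank1 row3 -> MISS (open row3); precharges=4
Acc 8: bank1 row3 -> HIT
Acc 9: bank0 row1 -> MISS (open row1); precharges=5
Acc 10: bank0 row0 -> MISS (open row0); precharges=6
Acc 11: bank0 row2 -> MISS (open row2); precharges=7
Acc 12: bank0 row0 -> MISS (open row0); precharges=8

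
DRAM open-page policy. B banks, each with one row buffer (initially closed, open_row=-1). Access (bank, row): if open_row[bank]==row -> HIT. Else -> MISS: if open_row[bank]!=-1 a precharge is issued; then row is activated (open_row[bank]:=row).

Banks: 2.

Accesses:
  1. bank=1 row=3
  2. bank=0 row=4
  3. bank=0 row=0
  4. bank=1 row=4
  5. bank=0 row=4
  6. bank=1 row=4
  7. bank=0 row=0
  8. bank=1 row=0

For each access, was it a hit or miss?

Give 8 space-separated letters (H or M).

Acc 1: bank1 row3 -> MISS (open row3); precharges=0
Acc 2: bank0 row4 -> MISS (open row4); precharges=0
Acc 3: bank0 row0 -> MISS (open row0); precharges=1
Acc 4: bank1 row4 -> MISS (open row4); precharges=2
Acc 5: bank0 row4 -> MISS (open row4); precharges=3
Acc 6: bank1 row4 -> HIT
Acc 7: bank0 row0 -> MISS (open row0); precharges=4
Acc 8: bank1 row0 -> MISS (open row0); precharges=5

Answer: M M M M M H M M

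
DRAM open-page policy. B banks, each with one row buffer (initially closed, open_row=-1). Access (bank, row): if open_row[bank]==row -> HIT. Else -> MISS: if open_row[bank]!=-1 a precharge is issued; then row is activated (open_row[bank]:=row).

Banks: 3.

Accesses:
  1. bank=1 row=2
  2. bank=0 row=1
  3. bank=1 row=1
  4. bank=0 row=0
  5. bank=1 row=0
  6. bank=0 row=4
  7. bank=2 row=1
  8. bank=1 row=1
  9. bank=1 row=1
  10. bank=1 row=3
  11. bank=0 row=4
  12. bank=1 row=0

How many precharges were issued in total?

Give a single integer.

Acc 1: bank1 row2 -> MISS (open row2); precharges=0
Acc 2: bank0 row1 -> MISS (open row1); precharges=0
Acc 3: bank1 row1 -> MISS (open row1); precharges=1
Acc 4: bank0 row0 -> MISS (open row0); precharges=2
Acc 5: bank1 row0 -> MISS (open row0); precharges=3
Acc 6: bank0 row4 -> MISS (open row4); precharges=4
Acc 7: bank2 row1 -> MISS (open row1); precharges=4
Acc 8: bank1 row1 -> MISS (open row1); precharges=5
Acc 9: bank1 row1 -> HIT
Acc 10: bank1 row3 -> MISS (open row3); precharges=6
Acc 11: bank0 row4 -> HIT
Acc 12: bank1 row0 -> MISS (open row0); precharges=7

Answer: 7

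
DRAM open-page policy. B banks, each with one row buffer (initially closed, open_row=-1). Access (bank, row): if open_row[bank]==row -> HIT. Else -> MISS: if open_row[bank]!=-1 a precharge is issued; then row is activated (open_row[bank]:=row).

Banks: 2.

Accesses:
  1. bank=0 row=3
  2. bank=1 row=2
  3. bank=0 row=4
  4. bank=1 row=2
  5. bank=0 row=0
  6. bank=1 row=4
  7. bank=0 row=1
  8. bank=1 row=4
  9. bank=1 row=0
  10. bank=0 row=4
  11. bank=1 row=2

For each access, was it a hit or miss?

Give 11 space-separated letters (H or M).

Acc 1: bank0 row3 -> MISS (open row3); precharges=0
Acc 2: bank1 row2 -> MISS (open row2); precharges=0
Acc 3: bank0 row4 -> MISS (open row4); precharges=1
Acc 4: bank1 row2 -> HIT
Acc 5: bank0 row0 -> MISS (open row0); precharges=2
Acc 6: bank1 row4 -> MISS (open row4); precharges=3
Acc 7: bank0 row1 -> MISS (open row1); precharges=4
Acc 8: bank1 row4 -> HIT
Acc 9: bank1 row0 -> MISS (open row0); precharges=5
Acc 10: bank0 row4 -> MISS (open row4); precharges=6
Acc 11: bank1 row2 -> MISS (open row2); precharges=7

Answer: M M M H M M M H M M M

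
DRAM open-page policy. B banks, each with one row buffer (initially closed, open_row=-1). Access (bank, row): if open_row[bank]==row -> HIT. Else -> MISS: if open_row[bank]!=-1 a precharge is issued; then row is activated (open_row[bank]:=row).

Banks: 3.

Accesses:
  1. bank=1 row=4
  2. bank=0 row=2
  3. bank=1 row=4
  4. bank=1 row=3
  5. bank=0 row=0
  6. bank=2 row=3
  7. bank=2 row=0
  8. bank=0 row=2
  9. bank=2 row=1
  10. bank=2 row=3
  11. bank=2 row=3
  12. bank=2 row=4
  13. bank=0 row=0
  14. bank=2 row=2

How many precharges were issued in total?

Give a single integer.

Answer: 9

Derivation:
Acc 1: bank1 row4 -> MISS (open row4); precharges=0
Acc 2: bank0 row2 -> MISS (open row2); precharges=0
Acc 3: bank1 row4 -> HIT
Acc 4: bank1 row3 -> MISS (open row3); precharges=1
Acc 5: bank0 row0 -> MISS (open row0); precharges=2
Acc 6: bank2 row3 -> MISS (open row3); precharges=2
Acc 7: bank2 row0 -> MISS (open row0); precharges=3
Acc 8: bank0 row2 -> MISS (open row2); precharges=4
Acc 9: bank2 row1 -> MISS (open row1); precharges=5
Acc 10: bank2 row3 -> MISS (open row3); precharges=6
Acc 11: bank2 row3 -> HIT
Acc 12: bank2 row4 -> MISS (open row4); precharges=7
Acc 13: bank0 row0 -> MISS (open row0); precharges=8
Acc 14: bank2 row2 -> MISS (open row2); precharges=9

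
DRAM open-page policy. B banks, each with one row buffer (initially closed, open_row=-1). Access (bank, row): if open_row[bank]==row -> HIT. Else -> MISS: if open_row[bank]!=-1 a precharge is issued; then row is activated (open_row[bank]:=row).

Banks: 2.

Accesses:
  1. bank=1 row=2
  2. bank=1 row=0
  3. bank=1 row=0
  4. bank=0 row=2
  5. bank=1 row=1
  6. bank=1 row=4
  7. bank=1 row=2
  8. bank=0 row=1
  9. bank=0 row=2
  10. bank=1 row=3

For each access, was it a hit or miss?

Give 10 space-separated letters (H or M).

Answer: M M H M M M M M M M

Derivation:
Acc 1: bank1 row2 -> MISS (open row2); precharges=0
Acc 2: bank1 row0 -> MISS (open row0); precharges=1
Acc 3: bank1 row0 -> HIT
Acc 4: bank0 row2 -> MISS (open row2); precharges=1
Acc 5: bank1 row1 -> MISS (open row1); precharges=2
Acc 6: bank1 row4 -> MISS (open row4); precharges=3
Acc 7: bank1 row2 -> MISS (open row2); precharges=4
Acc 8: bank0 row1 -> MISS (open row1); precharges=5
Acc 9: bank0 row2 -> MISS (open row2); precharges=6
Acc 10: bank1 row3 -> MISS (open row3); precharges=7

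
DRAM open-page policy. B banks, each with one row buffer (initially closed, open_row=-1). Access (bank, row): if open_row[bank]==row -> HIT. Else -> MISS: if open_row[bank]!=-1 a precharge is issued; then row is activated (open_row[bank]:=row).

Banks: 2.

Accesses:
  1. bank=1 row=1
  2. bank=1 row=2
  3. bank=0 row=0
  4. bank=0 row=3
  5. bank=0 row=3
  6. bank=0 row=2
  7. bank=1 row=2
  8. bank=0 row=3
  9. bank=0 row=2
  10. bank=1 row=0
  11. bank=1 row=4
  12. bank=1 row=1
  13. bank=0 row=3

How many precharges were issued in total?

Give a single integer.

Acc 1: bank1 row1 -> MISS (open row1); precharges=0
Acc 2: bank1 row2 -> MISS (open row2); precharges=1
Acc 3: bank0 row0 -> MISS (open row0); precharges=1
Acc 4: bank0 row3 -> MISS (open row3); precharges=2
Acc 5: bank0 row3 -> HIT
Acc 6: bank0 row2 -> MISS (open row2); precharges=3
Acc 7: bank1 row2 -> HIT
Acc 8: bank0 row3 -> MISS (open row3); precharges=4
Acc 9: bank0 row2 -> MISS (open row2); precharges=5
Acc 10: bank1 row0 -> MISS (open row0); precharges=6
Acc 11: bank1 row4 -> MISS (open row4); precharges=7
Acc 12: bank1 row1 -> MISS (open row1); precharges=8
Acc 13: bank0 row3 -> MISS (open row3); precharges=9

Answer: 9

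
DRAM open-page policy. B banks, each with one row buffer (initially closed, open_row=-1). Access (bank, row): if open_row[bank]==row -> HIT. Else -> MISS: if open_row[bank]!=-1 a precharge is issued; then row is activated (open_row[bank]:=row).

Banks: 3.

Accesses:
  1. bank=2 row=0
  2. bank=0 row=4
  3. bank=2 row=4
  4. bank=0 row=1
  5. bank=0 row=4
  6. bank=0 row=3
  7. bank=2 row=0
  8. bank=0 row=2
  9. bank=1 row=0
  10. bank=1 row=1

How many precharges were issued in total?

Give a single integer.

Answer: 7

Derivation:
Acc 1: bank2 row0 -> MISS (open row0); precharges=0
Acc 2: bank0 row4 -> MISS (open row4); precharges=0
Acc 3: bank2 row4 -> MISS (open row4); precharges=1
Acc 4: bank0 row1 -> MISS (open row1); precharges=2
Acc 5: bank0 row4 -> MISS (open row4); precharges=3
Acc 6: bank0 row3 -> MISS (open row3); precharges=4
Acc 7: bank2 row0 -> MISS (open row0); precharges=5
Acc 8: bank0 row2 -> MISS (open row2); precharges=6
Acc 9: bank1 row0 -> MISS (open row0); precharges=6
Acc 10: bank1 row1 -> MISS (open row1); precharges=7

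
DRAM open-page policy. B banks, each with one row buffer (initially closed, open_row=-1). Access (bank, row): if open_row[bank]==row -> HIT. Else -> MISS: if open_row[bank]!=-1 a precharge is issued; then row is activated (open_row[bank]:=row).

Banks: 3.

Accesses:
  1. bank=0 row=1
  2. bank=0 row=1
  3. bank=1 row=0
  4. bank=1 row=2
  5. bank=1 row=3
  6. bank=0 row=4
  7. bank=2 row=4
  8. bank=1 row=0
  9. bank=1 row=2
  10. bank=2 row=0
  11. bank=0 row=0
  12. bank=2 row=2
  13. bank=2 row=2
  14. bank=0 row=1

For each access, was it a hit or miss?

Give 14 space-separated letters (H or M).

Answer: M H M M M M M M M M M M H M

Derivation:
Acc 1: bank0 row1 -> MISS (open row1); precharges=0
Acc 2: bank0 row1 -> HIT
Acc 3: bank1 row0 -> MISS (open row0); precharges=0
Acc 4: bank1 row2 -> MISS (open row2); precharges=1
Acc 5: bank1 row3 -> MISS (open row3); precharges=2
Acc 6: bank0 row4 -> MISS (open row4); precharges=3
Acc 7: bank2 row4 -> MISS (open row4); precharges=3
Acc 8: bank1 row0 -> MISS (open row0); precharges=4
Acc 9: bank1 row2 -> MISS (open row2); precharges=5
Acc 10: bank2 row0 -> MISS (open row0); precharges=6
Acc 11: bank0 row0 -> MISS (open row0); precharges=7
Acc 12: bank2 row2 -> MISS (open row2); precharges=8
Acc 13: bank2 row2 -> HIT
Acc 14: bank0 row1 -> MISS (open row1); precharges=9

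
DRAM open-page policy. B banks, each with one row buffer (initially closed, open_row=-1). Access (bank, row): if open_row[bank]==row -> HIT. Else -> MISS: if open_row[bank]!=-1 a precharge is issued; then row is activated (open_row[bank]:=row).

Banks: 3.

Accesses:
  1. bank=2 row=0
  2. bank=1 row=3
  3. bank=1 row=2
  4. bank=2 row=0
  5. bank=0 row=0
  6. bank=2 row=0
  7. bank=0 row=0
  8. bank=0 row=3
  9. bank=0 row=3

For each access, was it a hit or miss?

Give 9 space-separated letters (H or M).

Answer: M M M H M H H M H

Derivation:
Acc 1: bank2 row0 -> MISS (open row0); precharges=0
Acc 2: bank1 row3 -> MISS (open row3); precharges=0
Acc 3: bank1 row2 -> MISS (open row2); precharges=1
Acc 4: bank2 row0 -> HIT
Acc 5: bank0 row0 -> MISS (open row0); precharges=1
Acc 6: bank2 row0 -> HIT
Acc 7: bank0 row0 -> HIT
Acc 8: bank0 row3 -> MISS (open row3); precharges=2
Acc 9: bank0 row3 -> HIT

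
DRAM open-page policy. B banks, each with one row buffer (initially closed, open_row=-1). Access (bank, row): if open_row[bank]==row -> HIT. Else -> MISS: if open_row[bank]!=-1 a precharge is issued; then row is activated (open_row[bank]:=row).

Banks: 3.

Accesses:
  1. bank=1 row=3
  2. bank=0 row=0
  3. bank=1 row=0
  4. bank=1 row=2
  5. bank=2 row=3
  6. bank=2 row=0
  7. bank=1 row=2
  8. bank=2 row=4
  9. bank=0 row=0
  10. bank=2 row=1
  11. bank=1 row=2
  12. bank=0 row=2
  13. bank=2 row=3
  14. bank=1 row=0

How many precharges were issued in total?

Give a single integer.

Acc 1: bank1 row3 -> MISS (open row3); precharges=0
Acc 2: bank0 row0 -> MISS (open row0); precharges=0
Acc 3: bank1 row0 -> MISS (open row0); precharges=1
Acc 4: bank1 row2 -> MISS (open row2); precharges=2
Acc 5: bank2 row3 -> MISS (open row3); precharges=2
Acc 6: bank2 row0 -> MISS (open row0); precharges=3
Acc 7: bank1 row2 -> HIT
Acc 8: bank2 row4 -> MISS (open row4); precharges=4
Acc 9: bank0 row0 -> HIT
Acc 10: bank2 row1 -> MISS (open row1); precharges=5
Acc 11: bank1 row2 -> HIT
Acc 12: bank0 row2 -> MISS (open row2); precharges=6
Acc 13: bank2 row3 -> MISS (open row3); precharges=7
Acc 14: bank1 row0 -> MISS (open row0); precharges=8

Answer: 8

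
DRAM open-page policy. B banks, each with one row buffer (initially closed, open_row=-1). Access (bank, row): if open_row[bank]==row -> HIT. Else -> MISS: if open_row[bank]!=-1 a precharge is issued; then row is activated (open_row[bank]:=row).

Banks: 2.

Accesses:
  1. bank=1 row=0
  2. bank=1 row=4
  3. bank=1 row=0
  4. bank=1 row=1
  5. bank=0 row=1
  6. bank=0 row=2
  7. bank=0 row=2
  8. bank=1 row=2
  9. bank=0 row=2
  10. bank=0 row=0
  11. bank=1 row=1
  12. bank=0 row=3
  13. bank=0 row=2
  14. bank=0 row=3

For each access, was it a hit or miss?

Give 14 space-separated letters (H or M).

Answer: M M M M M M H M H M M M M M

Derivation:
Acc 1: bank1 row0 -> MISS (open row0); precharges=0
Acc 2: bank1 row4 -> MISS (open row4); precharges=1
Acc 3: bank1 row0 -> MISS (open row0); precharges=2
Acc 4: bank1 row1 -> MISS (open row1); precharges=3
Acc 5: bank0 row1 -> MISS (open row1); precharges=3
Acc 6: bank0 row2 -> MISS (open row2); precharges=4
Acc 7: bank0 row2 -> HIT
Acc 8: bank1 row2 -> MISS (open row2); precharges=5
Acc 9: bank0 row2 -> HIT
Acc 10: bank0 row0 -> MISS (open row0); precharges=6
Acc 11: bank1 row1 -> MISS (open row1); precharges=7
Acc 12: bank0 row3 -> MISS (open row3); precharges=8
Acc 13: bank0 row2 -> MISS (open row2); precharges=9
Acc 14: bank0 row3 -> MISS (open row3); precharges=10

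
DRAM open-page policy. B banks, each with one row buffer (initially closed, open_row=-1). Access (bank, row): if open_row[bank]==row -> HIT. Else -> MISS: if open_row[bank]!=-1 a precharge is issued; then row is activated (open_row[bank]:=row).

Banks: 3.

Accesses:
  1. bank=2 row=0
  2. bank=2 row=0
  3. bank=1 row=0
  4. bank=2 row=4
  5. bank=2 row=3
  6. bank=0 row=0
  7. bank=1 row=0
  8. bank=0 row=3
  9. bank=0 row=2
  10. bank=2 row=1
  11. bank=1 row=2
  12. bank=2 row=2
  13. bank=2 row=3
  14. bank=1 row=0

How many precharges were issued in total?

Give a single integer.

Acc 1: bank2 row0 -> MISS (open row0); precharges=0
Acc 2: bank2 row0 -> HIT
Acc 3: bank1 row0 -> MISS (open row0); precharges=0
Acc 4: bank2 row4 -> MISS (open row4); precharges=1
Acc 5: bank2 row3 -> MISS (open row3); precharges=2
Acc 6: bank0 row0 -> MISS (open row0); precharges=2
Acc 7: bank1 row0 -> HIT
Acc 8: bank0 row3 -> MISS (open row3); precharges=3
Acc 9: bank0 row2 -> MISS (open row2); precharges=4
Acc 10: bank2 row1 -> MISS (open row1); precharges=5
Acc 11: bank1 row2 -> MISS (open row2); precharges=6
Acc 12: bank2 row2 -> MISS (open row2); precharges=7
Acc 13: bank2 row3 -> MISS (open row3); precharges=8
Acc 14: bank1 row0 -> MISS (open row0); precharges=9

Answer: 9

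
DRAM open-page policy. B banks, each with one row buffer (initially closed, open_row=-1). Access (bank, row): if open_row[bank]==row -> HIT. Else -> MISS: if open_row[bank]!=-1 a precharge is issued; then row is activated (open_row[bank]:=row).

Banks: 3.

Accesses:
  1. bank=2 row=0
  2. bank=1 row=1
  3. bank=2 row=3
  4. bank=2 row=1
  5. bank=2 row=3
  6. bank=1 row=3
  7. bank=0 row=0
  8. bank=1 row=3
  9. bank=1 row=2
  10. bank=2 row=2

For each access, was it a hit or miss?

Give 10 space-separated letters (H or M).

Acc 1: bank2 row0 -> MISS (open row0); precharges=0
Acc 2: bank1 row1 -> MISS (open row1); precharges=0
Acc 3: bank2 row3 -> MISS (open row3); precharges=1
Acc 4: bank2 row1 -> MISS (open row1); precharges=2
Acc 5: bank2 row3 -> MISS (open row3); precharges=3
Acc 6: bank1 row3 -> MISS (open row3); precharges=4
Acc 7: bank0 row0 -> MISS (open row0); precharges=4
Acc 8: bank1 row3 -> HIT
Acc 9: bank1 row2 -> MISS (open row2); precharges=5
Acc 10: bank2 row2 -> MISS (open row2); precharges=6

Answer: M M M M M M M H M M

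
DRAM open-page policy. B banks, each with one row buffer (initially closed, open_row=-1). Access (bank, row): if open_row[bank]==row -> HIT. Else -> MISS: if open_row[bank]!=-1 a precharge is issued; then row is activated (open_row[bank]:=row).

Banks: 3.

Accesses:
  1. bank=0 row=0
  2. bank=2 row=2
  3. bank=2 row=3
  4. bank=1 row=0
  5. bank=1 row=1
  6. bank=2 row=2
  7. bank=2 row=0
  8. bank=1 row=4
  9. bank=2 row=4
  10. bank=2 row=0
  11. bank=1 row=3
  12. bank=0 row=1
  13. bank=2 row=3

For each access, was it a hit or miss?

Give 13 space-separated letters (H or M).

Acc 1: bank0 row0 -> MISS (open row0); precharges=0
Acc 2: bank2 row2 -> MISS (open row2); precharges=0
Acc 3: bank2 row3 -> MISS (open row3); precharges=1
Acc 4: bank1 row0 -> MISS (open row0); precharges=1
Acc 5: bank1 row1 -> MISS (open row1); precharges=2
Acc 6: bank2 row2 -> MISS (open row2); precharges=3
Acc 7: bank2 row0 -> MISS (open row0); precharges=4
Acc 8: bank1 row4 -> MISS (open row4); precharges=5
Acc 9: bank2 row4 -> MISS (open row4); precharges=6
Acc 10: bank2 row0 -> MISS (open row0); precharges=7
Acc 11: bank1 row3 -> MISS (open row3); precharges=8
Acc 12: bank0 row1 -> MISS (open row1); precharges=9
Acc 13: bank2 row3 -> MISS (open row3); precharges=10

Answer: M M M M M M M M M M M M M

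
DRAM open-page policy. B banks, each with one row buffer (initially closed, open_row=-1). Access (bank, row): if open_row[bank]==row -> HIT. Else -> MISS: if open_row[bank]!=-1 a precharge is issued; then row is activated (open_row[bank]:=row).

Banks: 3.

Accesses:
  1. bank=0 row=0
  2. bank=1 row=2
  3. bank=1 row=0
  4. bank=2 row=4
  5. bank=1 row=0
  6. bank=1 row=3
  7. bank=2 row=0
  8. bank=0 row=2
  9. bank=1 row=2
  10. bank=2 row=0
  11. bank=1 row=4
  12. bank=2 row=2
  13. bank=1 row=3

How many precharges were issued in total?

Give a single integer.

Answer: 8

Derivation:
Acc 1: bank0 row0 -> MISS (open row0); precharges=0
Acc 2: bank1 row2 -> MISS (open row2); precharges=0
Acc 3: bank1 row0 -> MISS (open row0); precharges=1
Acc 4: bank2 row4 -> MISS (open row4); precharges=1
Acc 5: bank1 row0 -> HIT
Acc 6: bank1 row3 -> MISS (open row3); precharges=2
Acc 7: bank2 row0 -> MISS (open row0); precharges=3
Acc 8: bank0 row2 -> MISS (open row2); precharges=4
Acc 9: bank1 row2 -> MISS (open row2); precharges=5
Acc 10: bank2 row0 -> HIT
Acc 11: bank1 row4 -> MISS (open row4); precharges=6
Acc 12: bank2 row2 -> MISS (open row2); precharges=7
Acc 13: bank1 row3 -> MISS (open row3); precharges=8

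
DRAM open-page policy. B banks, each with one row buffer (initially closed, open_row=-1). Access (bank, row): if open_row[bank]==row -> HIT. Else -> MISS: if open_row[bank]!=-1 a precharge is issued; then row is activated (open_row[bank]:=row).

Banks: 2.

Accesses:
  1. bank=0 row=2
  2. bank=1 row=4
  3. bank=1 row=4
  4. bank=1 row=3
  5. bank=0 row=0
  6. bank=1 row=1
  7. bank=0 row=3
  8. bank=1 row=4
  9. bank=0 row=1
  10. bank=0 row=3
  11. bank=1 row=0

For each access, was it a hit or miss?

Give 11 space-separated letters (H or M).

Answer: M M H M M M M M M M M

Derivation:
Acc 1: bank0 row2 -> MISS (open row2); precharges=0
Acc 2: bank1 row4 -> MISS (open row4); precharges=0
Acc 3: bank1 row4 -> HIT
Acc 4: bank1 row3 -> MISS (open row3); precharges=1
Acc 5: bank0 row0 -> MISS (open row0); precharges=2
Acc 6: bank1 row1 -> MISS (open row1); precharges=3
Acc 7: bank0 row3 -> MISS (open row3); precharges=4
Acc 8: bank1 row4 -> MISS (open row4); precharges=5
Acc 9: bank0 row1 -> MISS (open row1); precharges=6
Acc 10: bank0 row3 -> MISS (open row3); precharges=7
Acc 11: bank1 row0 -> MISS (open row0); precharges=8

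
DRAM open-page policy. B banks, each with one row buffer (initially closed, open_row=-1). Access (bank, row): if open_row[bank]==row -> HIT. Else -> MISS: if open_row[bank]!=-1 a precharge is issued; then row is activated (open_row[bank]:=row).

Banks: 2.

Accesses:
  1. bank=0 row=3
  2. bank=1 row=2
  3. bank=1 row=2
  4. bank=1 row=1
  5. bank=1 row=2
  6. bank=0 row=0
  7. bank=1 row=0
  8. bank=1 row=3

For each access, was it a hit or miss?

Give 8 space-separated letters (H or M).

Answer: M M H M M M M M

Derivation:
Acc 1: bank0 row3 -> MISS (open row3); precharges=0
Acc 2: bank1 row2 -> MISS (open row2); precharges=0
Acc 3: bank1 row2 -> HIT
Acc 4: bank1 row1 -> MISS (open row1); precharges=1
Acc 5: bank1 row2 -> MISS (open row2); precharges=2
Acc 6: bank0 row0 -> MISS (open row0); precharges=3
Acc 7: bank1 row0 -> MISS (open row0); precharges=4
Acc 8: bank1 row3 -> MISS (open row3); precharges=5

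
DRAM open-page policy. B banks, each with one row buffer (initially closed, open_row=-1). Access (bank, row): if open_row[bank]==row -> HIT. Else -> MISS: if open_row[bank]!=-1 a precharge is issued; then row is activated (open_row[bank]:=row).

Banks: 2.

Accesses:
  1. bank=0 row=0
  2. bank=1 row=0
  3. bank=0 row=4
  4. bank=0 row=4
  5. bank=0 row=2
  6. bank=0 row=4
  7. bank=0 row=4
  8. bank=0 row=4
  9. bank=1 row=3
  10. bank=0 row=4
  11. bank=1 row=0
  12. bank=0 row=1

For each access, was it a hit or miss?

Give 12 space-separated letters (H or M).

Answer: M M M H M M H H M H M M

Derivation:
Acc 1: bank0 row0 -> MISS (open row0); precharges=0
Acc 2: bank1 row0 -> MISS (open row0); precharges=0
Acc 3: bank0 row4 -> MISS (open row4); precharges=1
Acc 4: bank0 row4 -> HIT
Acc 5: bank0 row2 -> MISS (open row2); precharges=2
Acc 6: bank0 row4 -> MISS (open row4); precharges=3
Acc 7: bank0 row4 -> HIT
Acc 8: bank0 row4 -> HIT
Acc 9: bank1 row3 -> MISS (open row3); precharges=4
Acc 10: bank0 row4 -> HIT
Acc 11: bank1 row0 -> MISS (open row0); precharges=5
Acc 12: bank0 row1 -> MISS (open row1); precharges=6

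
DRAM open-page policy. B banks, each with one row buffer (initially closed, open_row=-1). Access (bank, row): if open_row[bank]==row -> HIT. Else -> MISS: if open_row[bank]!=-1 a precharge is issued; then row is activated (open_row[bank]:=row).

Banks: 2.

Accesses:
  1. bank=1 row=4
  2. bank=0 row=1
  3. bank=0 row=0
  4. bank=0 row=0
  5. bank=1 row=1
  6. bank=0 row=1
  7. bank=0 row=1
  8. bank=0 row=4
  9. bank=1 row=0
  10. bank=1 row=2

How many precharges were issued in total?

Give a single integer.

Acc 1: bank1 row4 -> MISS (open row4); precharges=0
Acc 2: bank0 row1 -> MISS (open row1); precharges=0
Acc 3: bank0 row0 -> MISS (open row0); precharges=1
Acc 4: bank0 row0 -> HIT
Acc 5: bank1 row1 -> MISS (open row1); precharges=2
Acc 6: bank0 row1 -> MISS (open row1); precharges=3
Acc 7: bank0 row1 -> HIT
Acc 8: bank0 row4 -> MISS (open row4); precharges=4
Acc 9: bank1 row0 -> MISS (open row0); precharges=5
Acc 10: bank1 row2 -> MISS (open row2); precharges=6

Answer: 6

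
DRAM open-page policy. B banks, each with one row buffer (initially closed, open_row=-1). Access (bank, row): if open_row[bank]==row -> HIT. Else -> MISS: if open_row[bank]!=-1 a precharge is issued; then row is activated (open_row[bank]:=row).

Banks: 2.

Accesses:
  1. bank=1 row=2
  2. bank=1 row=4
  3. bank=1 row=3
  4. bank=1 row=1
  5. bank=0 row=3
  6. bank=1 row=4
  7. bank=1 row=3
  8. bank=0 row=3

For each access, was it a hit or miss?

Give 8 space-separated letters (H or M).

Acc 1: bank1 row2 -> MISS (open row2); precharges=0
Acc 2: bank1 row4 -> MISS (open row4); precharges=1
Acc 3: bank1 row3 -> MISS (open row3); precharges=2
Acc 4: bank1 row1 -> MISS (open row1); precharges=3
Acc 5: bank0 row3 -> MISS (open row3); precharges=3
Acc 6: bank1 row4 -> MISS (open row4); precharges=4
Acc 7: bank1 row3 -> MISS (open row3); precharges=5
Acc 8: bank0 row3 -> HIT

Answer: M M M M M M M H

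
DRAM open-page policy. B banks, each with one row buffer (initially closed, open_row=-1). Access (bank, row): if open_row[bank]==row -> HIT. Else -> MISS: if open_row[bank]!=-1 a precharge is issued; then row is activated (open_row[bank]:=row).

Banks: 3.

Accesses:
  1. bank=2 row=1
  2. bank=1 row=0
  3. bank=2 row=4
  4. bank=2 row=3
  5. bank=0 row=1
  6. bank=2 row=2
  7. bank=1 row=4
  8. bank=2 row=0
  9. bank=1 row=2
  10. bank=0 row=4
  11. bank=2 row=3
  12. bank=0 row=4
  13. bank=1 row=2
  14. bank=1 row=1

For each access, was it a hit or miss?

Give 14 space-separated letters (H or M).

Acc 1: bank2 row1 -> MISS (open row1); precharges=0
Acc 2: bank1 row0 -> MISS (open row0); precharges=0
Acc 3: bank2 row4 -> MISS (open row4); precharges=1
Acc 4: bank2 row3 -> MISS (open row3); precharges=2
Acc 5: bank0 row1 -> MISS (open row1); precharges=2
Acc 6: bank2 row2 -> MISS (open row2); precharges=3
Acc 7: bank1 row4 -> MISS (open row4); precharges=4
Acc 8: bank2 row0 -> MISS (open row0); precharges=5
Acc 9: bank1 row2 -> MISS (open row2); precharges=6
Acc 10: bank0 row4 -> MISS (open row4); precharges=7
Acc 11: bank2 row3 -> MISS (open row3); precharges=8
Acc 12: bank0 row4 -> HIT
Acc 13: bank1 row2 -> HIT
Acc 14: bank1 row1 -> MISS (open row1); precharges=9

Answer: M M M M M M M M M M M H H M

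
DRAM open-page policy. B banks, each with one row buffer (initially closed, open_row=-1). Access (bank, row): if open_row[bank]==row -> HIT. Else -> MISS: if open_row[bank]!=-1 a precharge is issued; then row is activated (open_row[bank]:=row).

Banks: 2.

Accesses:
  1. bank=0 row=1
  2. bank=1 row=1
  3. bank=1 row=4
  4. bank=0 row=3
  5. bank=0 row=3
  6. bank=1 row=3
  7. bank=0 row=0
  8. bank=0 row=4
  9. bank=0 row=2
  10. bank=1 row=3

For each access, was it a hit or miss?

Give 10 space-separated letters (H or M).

Answer: M M M M H M M M M H

Derivation:
Acc 1: bank0 row1 -> MISS (open row1); precharges=0
Acc 2: bank1 row1 -> MISS (open row1); precharges=0
Acc 3: bank1 row4 -> MISS (open row4); precharges=1
Acc 4: bank0 row3 -> MISS (open row3); precharges=2
Acc 5: bank0 row3 -> HIT
Acc 6: bank1 row3 -> MISS (open row3); precharges=3
Acc 7: bank0 row0 -> MISS (open row0); precharges=4
Acc 8: bank0 row4 -> MISS (open row4); precharges=5
Acc 9: bank0 row2 -> MISS (open row2); precharges=6
Acc 10: bank1 row3 -> HIT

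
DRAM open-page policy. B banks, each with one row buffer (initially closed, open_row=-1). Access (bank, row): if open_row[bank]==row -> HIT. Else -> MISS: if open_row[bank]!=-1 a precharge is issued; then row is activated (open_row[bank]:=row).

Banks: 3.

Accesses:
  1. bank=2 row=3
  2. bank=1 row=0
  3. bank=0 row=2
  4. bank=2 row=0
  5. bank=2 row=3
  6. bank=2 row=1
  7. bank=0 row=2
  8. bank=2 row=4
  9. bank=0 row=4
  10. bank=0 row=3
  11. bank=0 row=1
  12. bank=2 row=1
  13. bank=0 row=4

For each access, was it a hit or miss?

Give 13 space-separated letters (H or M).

Answer: M M M M M M H M M M M M M

Derivation:
Acc 1: bank2 row3 -> MISS (open row3); precharges=0
Acc 2: bank1 row0 -> MISS (open row0); precharges=0
Acc 3: bank0 row2 -> MISS (open row2); precharges=0
Acc 4: bank2 row0 -> MISS (open row0); precharges=1
Acc 5: bank2 row3 -> MISS (open row3); precharges=2
Acc 6: bank2 row1 -> MISS (open row1); precharges=3
Acc 7: bank0 row2 -> HIT
Acc 8: bank2 row4 -> MISS (open row4); precharges=4
Acc 9: bank0 row4 -> MISS (open row4); precharges=5
Acc 10: bank0 row3 -> MISS (open row3); precharges=6
Acc 11: bank0 row1 -> MISS (open row1); precharges=7
Acc 12: bank2 row1 -> MISS (open row1); precharges=8
Acc 13: bank0 row4 -> MISS (open row4); precharges=9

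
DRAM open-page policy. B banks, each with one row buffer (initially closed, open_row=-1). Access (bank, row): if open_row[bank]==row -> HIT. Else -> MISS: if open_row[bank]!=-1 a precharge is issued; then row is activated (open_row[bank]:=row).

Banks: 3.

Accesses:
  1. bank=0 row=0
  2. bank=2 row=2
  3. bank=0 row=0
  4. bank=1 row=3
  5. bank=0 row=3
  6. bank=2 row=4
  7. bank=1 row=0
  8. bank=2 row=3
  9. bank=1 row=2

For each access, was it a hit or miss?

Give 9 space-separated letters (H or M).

Acc 1: bank0 row0 -> MISS (open row0); precharges=0
Acc 2: bank2 row2 -> MISS (open row2); precharges=0
Acc 3: bank0 row0 -> HIT
Acc 4: bank1 row3 -> MISS (open row3); precharges=0
Acc 5: bank0 row3 -> MISS (open row3); precharges=1
Acc 6: bank2 row4 -> MISS (open row4); precharges=2
Acc 7: bank1 row0 -> MISS (open row0); precharges=3
Acc 8: bank2 row3 -> MISS (open row3); precharges=4
Acc 9: bank1 row2 -> MISS (open row2); precharges=5

Answer: M M H M M M M M M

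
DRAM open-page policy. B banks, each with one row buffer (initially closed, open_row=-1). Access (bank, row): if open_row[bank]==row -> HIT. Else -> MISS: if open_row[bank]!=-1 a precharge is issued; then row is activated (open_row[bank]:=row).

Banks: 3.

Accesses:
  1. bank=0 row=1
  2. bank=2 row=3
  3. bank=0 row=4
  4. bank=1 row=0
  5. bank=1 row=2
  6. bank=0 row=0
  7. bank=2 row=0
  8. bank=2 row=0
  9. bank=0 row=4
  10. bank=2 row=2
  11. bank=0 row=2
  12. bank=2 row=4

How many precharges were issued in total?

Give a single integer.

Acc 1: bank0 row1 -> MISS (open row1); precharges=0
Acc 2: bank2 row3 -> MISS (open row3); precharges=0
Acc 3: bank0 row4 -> MISS (open row4); precharges=1
Acc 4: bank1 row0 -> MISS (open row0); precharges=1
Acc 5: bank1 row2 -> MISS (open row2); precharges=2
Acc 6: bank0 row0 -> MISS (open row0); precharges=3
Acc 7: bank2 row0 -> MISS (open row0); precharges=4
Acc 8: bank2 row0 -> HIT
Acc 9: bank0 row4 -> MISS (open row4); precharges=5
Acc 10: bank2 row2 -> MISS (open row2); precharges=6
Acc 11: bank0 row2 -> MISS (open row2); precharges=7
Acc 12: bank2 row4 -> MISS (open row4); precharges=8

Answer: 8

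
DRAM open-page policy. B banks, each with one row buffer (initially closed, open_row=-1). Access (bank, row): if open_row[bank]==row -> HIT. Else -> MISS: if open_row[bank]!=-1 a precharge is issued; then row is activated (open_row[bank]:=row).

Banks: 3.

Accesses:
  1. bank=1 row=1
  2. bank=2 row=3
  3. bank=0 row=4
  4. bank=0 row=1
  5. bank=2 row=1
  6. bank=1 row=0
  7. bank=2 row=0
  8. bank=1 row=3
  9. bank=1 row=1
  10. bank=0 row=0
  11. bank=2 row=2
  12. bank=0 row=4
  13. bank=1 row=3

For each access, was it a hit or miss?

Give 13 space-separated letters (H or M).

Answer: M M M M M M M M M M M M M

Derivation:
Acc 1: bank1 row1 -> MISS (open row1); precharges=0
Acc 2: bank2 row3 -> MISS (open row3); precharges=0
Acc 3: bank0 row4 -> MISS (open row4); precharges=0
Acc 4: bank0 row1 -> MISS (open row1); precharges=1
Acc 5: bank2 row1 -> MISS (open row1); precharges=2
Acc 6: bank1 row0 -> MISS (open row0); precharges=3
Acc 7: bank2 row0 -> MISS (open row0); precharges=4
Acc 8: bank1 row3 -> MISS (open row3); precharges=5
Acc 9: bank1 row1 -> MISS (open row1); precharges=6
Acc 10: bank0 row0 -> MISS (open row0); precharges=7
Acc 11: bank2 row2 -> MISS (open row2); precharges=8
Acc 12: bank0 row4 -> MISS (open row4); precharges=9
Acc 13: bank1 row3 -> MISS (open row3); precharges=10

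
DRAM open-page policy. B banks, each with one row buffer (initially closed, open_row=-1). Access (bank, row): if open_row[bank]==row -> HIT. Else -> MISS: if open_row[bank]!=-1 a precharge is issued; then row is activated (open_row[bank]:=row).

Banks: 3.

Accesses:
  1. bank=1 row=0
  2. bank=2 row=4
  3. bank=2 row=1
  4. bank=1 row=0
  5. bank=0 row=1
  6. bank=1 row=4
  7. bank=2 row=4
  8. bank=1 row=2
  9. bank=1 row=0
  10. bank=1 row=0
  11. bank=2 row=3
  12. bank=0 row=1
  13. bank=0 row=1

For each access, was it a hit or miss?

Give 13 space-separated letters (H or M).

Acc 1: bank1 row0 -> MISS (open row0); precharges=0
Acc 2: bank2 row4 -> MISS (open row4); precharges=0
Acc 3: bank2 row1 -> MISS (open row1); precharges=1
Acc 4: bank1 row0 -> HIT
Acc 5: bank0 row1 -> MISS (open row1); precharges=1
Acc 6: bank1 row4 -> MISS (open row4); precharges=2
Acc 7: bank2 row4 -> MISS (open row4); precharges=3
Acc 8: bank1 row2 -> MISS (open row2); precharges=4
Acc 9: bank1 row0 -> MISS (open row0); precharges=5
Acc 10: bank1 row0 -> HIT
Acc 11: bank2 row3 -> MISS (open row3); precharges=6
Acc 12: bank0 row1 -> HIT
Acc 13: bank0 row1 -> HIT

Answer: M M M H M M M M M H M H H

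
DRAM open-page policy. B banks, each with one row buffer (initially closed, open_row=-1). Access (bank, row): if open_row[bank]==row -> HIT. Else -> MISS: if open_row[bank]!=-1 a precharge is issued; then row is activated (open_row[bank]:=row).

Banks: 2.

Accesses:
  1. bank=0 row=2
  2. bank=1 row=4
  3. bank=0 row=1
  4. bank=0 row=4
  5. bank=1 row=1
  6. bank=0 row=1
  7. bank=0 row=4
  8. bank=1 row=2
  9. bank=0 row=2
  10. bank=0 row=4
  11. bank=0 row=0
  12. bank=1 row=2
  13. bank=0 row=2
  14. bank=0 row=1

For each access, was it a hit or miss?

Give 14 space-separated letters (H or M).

Acc 1: bank0 row2 -> MISS (open row2); precharges=0
Acc 2: bank1 row4 -> MISS (open row4); precharges=0
Acc 3: bank0 row1 -> MISS (open row1); precharges=1
Acc 4: bank0 row4 -> MISS (open row4); precharges=2
Acc 5: bank1 row1 -> MISS (open row1); precharges=3
Acc 6: bank0 row1 -> MISS (open row1); precharges=4
Acc 7: bank0 row4 -> MISS (open row4); precharges=5
Acc 8: bank1 row2 -> MISS (open row2); precharges=6
Acc 9: bank0 row2 -> MISS (open row2); precharges=7
Acc 10: bank0 row4 -> MISS (open row4); precharges=8
Acc 11: bank0 row0 -> MISS (open row0); precharges=9
Acc 12: bank1 row2 -> HIT
Acc 13: bank0 row2 -> MISS (open row2); precharges=10
Acc 14: bank0 row1 -> MISS (open row1); precharges=11

Answer: M M M M M M M M M M M H M M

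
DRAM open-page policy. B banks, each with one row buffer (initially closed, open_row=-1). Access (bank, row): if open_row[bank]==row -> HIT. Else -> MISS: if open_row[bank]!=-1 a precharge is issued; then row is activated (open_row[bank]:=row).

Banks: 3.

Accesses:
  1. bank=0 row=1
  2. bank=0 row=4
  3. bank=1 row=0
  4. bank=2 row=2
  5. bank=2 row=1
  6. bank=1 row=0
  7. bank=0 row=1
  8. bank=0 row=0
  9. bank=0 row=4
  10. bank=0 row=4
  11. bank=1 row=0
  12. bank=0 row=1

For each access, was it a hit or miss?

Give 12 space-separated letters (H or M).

Acc 1: bank0 row1 -> MISS (open row1); precharges=0
Acc 2: bank0 row4 -> MISS (open row4); precharges=1
Acc 3: bank1 row0 -> MISS (open row0); precharges=1
Acc 4: bank2 row2 -> MISS (open row2); precharges=1
Acc 5: bank2 row1 -> MISS (open row1); precharges=2
Acc 6: bank1 row0 -> HIT
Acc 7: bank0 row1 -> MISS (open row1); precharges=3
Acc 8: bank0 row0 -> MISS (open row0); precharges=4
Acc 9: bank0 row4 -> MISS (open row4); precharges=5
Acc 10: bank0 row4 -> HIT
Acc 11: bank1 row0 -> HIT
Acc 12: bank0 row1 -> MISS (open row1); precharges=6

Answer: M M M M M H M M M H H M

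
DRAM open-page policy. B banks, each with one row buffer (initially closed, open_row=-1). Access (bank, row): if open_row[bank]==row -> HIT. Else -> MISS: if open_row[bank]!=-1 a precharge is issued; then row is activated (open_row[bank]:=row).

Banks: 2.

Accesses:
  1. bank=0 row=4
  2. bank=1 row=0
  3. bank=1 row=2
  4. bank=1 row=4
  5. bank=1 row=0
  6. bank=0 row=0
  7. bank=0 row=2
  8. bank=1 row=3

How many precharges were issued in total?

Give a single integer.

Answer: 6

Derivation:
Acc 1: bank0 row4 -> MISS (open row4); precharges=0
Acc 2: bank1 row0 -> MISS (open row0); precharges=0
Acc 3: bank1 row2 -> MISS (open row2); precharges=1
Acc 4: bank1 row4 -> MISS (open row4); precharges=2
Acc 5: bank1 row0 -> MISS (open row0); precharges=3
Acc 6: bank0 row0 -> MISS (open row0); precharges=4
Acc 7: bank0 row2 -> MISS (open row2); precharges=5
Acc 8: bank1 row3 -> MISS (open row3); precharges=6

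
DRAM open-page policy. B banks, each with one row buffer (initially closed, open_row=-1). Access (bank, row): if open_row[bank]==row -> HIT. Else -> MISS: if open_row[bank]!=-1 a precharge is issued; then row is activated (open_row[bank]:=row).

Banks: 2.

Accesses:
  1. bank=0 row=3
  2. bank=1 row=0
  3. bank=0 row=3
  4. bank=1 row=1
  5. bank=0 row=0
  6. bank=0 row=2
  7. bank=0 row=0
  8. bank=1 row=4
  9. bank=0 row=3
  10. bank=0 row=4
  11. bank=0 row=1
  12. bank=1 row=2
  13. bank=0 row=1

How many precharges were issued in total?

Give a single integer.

Acc 1: bank0 row3 -> MISS (open row3); precharges=0
Acc 2: bank1 row0 -> MISS (open row0); precharges=0
Acc 3: bank0 row3 -> HIT
Acc 4: bank1 row1 -> MISS (open row1); precharges=1
Acc 5: bank0 row0 -> MISS (open row0); precharges=2
Acc 6: bank0 row2 -> MISS (open row2); precharges=3
Acc 7: bank0 row0 -> MISS (open row0); precharges=4
Acc 8: bank1 row4 -> MISS (open row4); precharges=5
Acc 9: bank0 row3 -> MISS (open row3); precharges=6
Acc 10: bank0 row4 -> MISS (open row4); precharges=7
Acc 11: bank0 row1 -> MISS (open row1); precharges=8
Acc 12: bank1 row2 -> MISS (open row2); precharges=9
Acc 13: bank0 row1 -> HIT

Answer: 9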